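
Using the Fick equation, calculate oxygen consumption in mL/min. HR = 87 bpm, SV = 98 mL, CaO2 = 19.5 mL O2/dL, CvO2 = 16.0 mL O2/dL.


CO = HR*SV = 87*98/1000 = 8.526 L/min
a-v O2 diff = 19.5 - 16.0 = 3.5 mL/dL
VO2 = CO * (CaO2-CvO2) * 10 dL/L
VO2 = 8.526 * 3.5 * 10
VO2 = 298.4 mL/min


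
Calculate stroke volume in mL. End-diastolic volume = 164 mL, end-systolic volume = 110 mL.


SV = EDV - ESV
SV = 164 - 110
SV = 54 mL


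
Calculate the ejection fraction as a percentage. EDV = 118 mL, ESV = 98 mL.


SV = EDV - ESV = 118 - 98 = 20 mL
EF = SV/EDV * 100 = 20/118 * 100
EF = 16.95%


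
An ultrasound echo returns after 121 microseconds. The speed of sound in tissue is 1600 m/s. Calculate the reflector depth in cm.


depth = c * t / 2
t = 121 us = 1.2100e-04 s
depth = 1600 * 1.2100e-04 / 2
depth = 0.0968 m = 9.68 cm


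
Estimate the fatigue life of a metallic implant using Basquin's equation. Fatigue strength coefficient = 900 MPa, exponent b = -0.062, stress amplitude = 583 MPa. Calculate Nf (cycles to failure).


sigma_a = sigma_f' * (2Nf)^b
2Nf = (sigma_a/sigma_f')^(1/b)
2Nf = (583/900)^(1/-0.062)
2Nf = 1100.3109
Nf = 550.2


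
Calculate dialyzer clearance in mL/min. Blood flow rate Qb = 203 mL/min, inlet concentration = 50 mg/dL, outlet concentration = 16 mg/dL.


K = Qb * (Cb_in - Cb_out) / Cb_in
K = 203 * (50 - 16) / 50
K = 138 mL/min


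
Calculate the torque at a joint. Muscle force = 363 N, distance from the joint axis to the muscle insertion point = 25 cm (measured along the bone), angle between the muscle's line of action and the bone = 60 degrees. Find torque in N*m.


Torque = F * d * sin(theta)   (moment arm = d*sin(theta))
d = 25 cm = 0.25 m
Torque = 363 * 0.25 * sin(60)
Torque = 78.59 N*m


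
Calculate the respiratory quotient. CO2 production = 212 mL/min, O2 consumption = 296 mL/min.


RQ = VCO2 / VO2
RQ = 212 / 296
RQ = 0.7162


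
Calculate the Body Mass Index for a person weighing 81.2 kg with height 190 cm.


BMI = weight / height^2
height = 190 cm = 1.9 m
BMI = 81.2 / 1.9^2
BMI = 22.49 kg/m^2


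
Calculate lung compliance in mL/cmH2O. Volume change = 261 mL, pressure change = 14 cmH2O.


C = dV / dP
C = 261 / 14
C = 18.64 mL/cmH2O


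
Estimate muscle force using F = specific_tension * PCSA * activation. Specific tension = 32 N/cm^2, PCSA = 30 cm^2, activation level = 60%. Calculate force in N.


F = sigma * PCSA * activation
F = 32 * 30 * 0.6
F = 576 N


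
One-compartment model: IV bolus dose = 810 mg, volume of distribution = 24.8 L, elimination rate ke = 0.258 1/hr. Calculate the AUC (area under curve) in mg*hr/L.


C0 = Dose/Vd = 810/24.8 = 32.6613 mg/L
AUC = C0/ke = 32.6613/0.258
AUC = 126.6 mg*hr/L


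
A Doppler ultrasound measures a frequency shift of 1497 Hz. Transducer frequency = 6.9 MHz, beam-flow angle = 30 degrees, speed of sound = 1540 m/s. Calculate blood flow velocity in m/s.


v = fd * c / (2 * f0 * cos(theta))
v = 1497 * 1540 / (2 * 6.9000e+06 * cos(30))
v = 0.1929 m/s


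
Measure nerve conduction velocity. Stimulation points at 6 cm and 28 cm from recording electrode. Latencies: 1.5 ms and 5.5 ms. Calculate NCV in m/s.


Distance = (28 - 6) / 100 = 0.22 m
dt = (5.5 - 1.5) / 1000 = 0.004 s
NCV = dist / dt = 55 m/s


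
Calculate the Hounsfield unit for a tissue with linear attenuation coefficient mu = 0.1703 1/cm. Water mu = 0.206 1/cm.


HU = ((mu_tissue - mu_water) / mu_water) * 1000
HU = ((0.1703 - 0.206) / 0.206) * 1000
HU = -173.3


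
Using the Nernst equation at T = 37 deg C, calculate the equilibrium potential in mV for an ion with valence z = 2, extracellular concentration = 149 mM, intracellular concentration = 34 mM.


E = (RT/(zF)) * ln(C_out/C_in)
T = 37 + 273.15 = 310.15 K
E = (8.314 * 310.15 / (2 * 96485)) * ln(149/34)
E = 19.74 mV


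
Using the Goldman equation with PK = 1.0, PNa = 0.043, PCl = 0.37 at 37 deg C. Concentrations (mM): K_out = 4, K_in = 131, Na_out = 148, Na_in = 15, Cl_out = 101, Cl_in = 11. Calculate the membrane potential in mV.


Vm = (RT/F)*ln((PK*Ko + PNa*Nao + PCl*Cli)/(PK*Ki + PNa*Nai + PCl*Clo))
Numer = 14.434, Denom = 169.015
Vm = -65.75 mV


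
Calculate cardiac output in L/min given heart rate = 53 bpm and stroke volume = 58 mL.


CO = HR * SV
CO = 53 * 58 / 1000
CO = 3.074 L/min


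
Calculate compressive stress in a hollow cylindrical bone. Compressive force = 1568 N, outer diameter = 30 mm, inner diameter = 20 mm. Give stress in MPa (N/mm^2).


A = pi*(r_o^2 - r_i^2)
r_o = 15 mm, r_i = 10 mm
A = 392.699 mm^2
sigma = F/A = 1568 / 392.699
sigma = 3.993 MPa


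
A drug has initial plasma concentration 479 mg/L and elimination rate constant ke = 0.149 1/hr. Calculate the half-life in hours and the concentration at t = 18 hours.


t_half = ln(2) / ke = 0.693147 / 0.149 = 4.652 hr
C(t) = C0 * exp(-ke*t) = 479 * exp(-0.149*18)
C(18) = 32.78 mg/L


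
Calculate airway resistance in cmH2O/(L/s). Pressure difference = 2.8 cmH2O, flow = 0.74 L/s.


R = dP / flow
R = 2.8 / 0.74
R = 3.784 cmH2O/(L/s)


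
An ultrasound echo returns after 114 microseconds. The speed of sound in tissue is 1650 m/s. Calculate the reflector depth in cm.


depth = c * t / 2
t = 114 us = 1.1400e-04 s
depth = 1650 * 1.1400e-04 / 2
depth = 0.09405 m = 9.405 cm


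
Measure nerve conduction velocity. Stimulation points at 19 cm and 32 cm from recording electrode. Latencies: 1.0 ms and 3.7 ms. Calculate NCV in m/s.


Distance = (32 - 19) / 100 = 0.13 m
dt = (3.7 - 1.0) / 1000 = 0.0027 s
NCV = dist / dt = 48.15 m/s


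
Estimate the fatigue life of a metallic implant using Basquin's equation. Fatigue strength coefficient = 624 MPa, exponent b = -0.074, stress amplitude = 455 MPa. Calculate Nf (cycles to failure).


sigma_a = sigma_f' * (2Nf)^b
2Nf = (sigma_a/sigma_f')^(1/b)
2Nf = (455/624)^(1/-0.074)
2Nf = 71.398945
Nf = 35.7


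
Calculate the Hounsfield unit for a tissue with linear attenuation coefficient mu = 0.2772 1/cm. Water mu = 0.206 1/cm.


HU = ((mu_tissue - mu_water) / mu_water) * 1000
HU = ((0.2772 - 0.206) / 0.206) * 1000
HU = 345.6


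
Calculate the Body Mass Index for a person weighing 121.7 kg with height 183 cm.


BMI = weight / height^2
height = 183 cm = 1.83 m
BMI = 121.7 / 1.83^2
BMI = 36.34 kg/m^2


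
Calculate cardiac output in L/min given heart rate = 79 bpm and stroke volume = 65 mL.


CO = HR * SV
CO = 79 * 65 / 1000
CO = 5.135 L/min


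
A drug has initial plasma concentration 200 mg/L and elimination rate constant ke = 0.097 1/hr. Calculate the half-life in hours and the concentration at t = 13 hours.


t_half = ln(2) / ke = 0.693147 / 0.097 = 7.146 hr
C(t) = C0 * exp(-ke*t) = 200 * exp(-0.097*13)
C(13) = 56.67 mg/L


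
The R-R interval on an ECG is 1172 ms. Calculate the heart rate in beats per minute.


HR = 60 / RR_interval(s)
RR = 1172 ms = 1.172 s
HR = 60 / 1.172 = 51.19 bpm


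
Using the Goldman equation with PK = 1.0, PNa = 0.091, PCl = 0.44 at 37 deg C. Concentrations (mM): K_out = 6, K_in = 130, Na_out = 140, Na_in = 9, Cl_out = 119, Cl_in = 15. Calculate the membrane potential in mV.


Vm = (RT/F)*ln((PK*Ko + PNa*Nao + PCl*Cli)/(PK*Ki + PNa*Nai + PCl*Clo))
Numer = 25.34, Denom = 183.179
Vm = -52.86 mV


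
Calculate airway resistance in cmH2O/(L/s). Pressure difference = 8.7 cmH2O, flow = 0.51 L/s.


R = dP / flow
R = 8.7 / 0.51
R = 17.06 cmH2O/(L/s)


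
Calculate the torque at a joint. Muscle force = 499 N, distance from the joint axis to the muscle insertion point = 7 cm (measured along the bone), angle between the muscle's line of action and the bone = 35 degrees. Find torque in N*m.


Torque = F * d * sin(theta)   (moment arm = d*sin(theta))
d = 7 cm = 0.07 m
Torque = 499 * 0.07 * sin(35)
Torque = 20.04 N*m


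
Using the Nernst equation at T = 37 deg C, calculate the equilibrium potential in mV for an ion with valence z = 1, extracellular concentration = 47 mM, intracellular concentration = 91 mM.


E = (RT/(zF)) * ln(C_out/C_in)
T = 37 + 273.15 = 310.15 K
E = (8.314 * 310.15 / (1 * 96485)) * ln(47/91)
E = -17.66 mV


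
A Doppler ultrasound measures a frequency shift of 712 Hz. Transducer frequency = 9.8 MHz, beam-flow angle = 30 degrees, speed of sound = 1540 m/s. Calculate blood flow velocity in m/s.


v = fd * c / (2 * f0 * cos(theta))
v = 712 * 1540 / (2 * 9.8000e+06 * cos(30))
v = 0.0646 m/s


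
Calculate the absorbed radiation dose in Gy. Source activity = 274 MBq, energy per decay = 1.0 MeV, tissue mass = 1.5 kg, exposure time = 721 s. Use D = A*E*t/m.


A = 274 MBq = 2.7400e+08 Bq
E = 1.0 MeV = 1.602e-13 J
D = A*E*t/m = 2.7400e+08*1.602e-13*721/1.5
D = 0.0211 Gy


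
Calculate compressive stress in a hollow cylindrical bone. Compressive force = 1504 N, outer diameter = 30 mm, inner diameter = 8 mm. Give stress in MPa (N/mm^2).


A = pi*(r_o^2 - r_i^2)
r_o = 15 mm, r_i = 4 mm
A = 656.593 mm^2
sigma = F/A = 1504 / 656.593
sigma = 2.291 MPa


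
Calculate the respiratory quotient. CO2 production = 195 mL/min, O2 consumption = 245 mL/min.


RQ = VCO2 / VO2
RQ = 195 / 245
RQ = 0.7959


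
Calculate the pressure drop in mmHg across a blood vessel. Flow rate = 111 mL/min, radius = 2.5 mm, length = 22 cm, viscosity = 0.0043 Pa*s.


dP = 8*mu*L*Q / (pi*r^4)
Q = 111 mL/min = 1.85e-06 m^3/s
dP = 114.089 Pa = 114.089 / 133.322 mmHg = 0.8557 mmHg


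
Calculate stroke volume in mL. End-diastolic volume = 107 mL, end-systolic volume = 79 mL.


SV = EDV - ESV
SV = 107 - 79
SV = 28 mL


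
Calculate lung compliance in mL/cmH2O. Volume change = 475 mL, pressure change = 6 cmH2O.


C = dV / dP
C = 475 / 6
C = 79.17 mL/cmH2O


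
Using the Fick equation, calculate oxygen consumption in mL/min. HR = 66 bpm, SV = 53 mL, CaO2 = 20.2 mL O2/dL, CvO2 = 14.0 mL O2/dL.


CO = HR*SV = 66*53/1000 = 3.498 L/min
a-v O2 diff = 20.2 - 14.0 = 6.2 mL/dL
VO2 = CO * (CaO2-CvO2) * 10 dL/L
VO2 = 3.498 * 6.2 * 10
VO2 = 216.9 mL/min


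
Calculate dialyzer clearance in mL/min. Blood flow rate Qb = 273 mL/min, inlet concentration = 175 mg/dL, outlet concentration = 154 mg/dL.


K = Qb * (Cb_in - Cb_out) / Cb_in
K = 273 * (175 - 154) / 175
K = 32.76 mL/min


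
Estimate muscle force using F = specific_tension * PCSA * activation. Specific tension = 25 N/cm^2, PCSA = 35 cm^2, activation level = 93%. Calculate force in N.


F = sigma * PCSA * activation
F = 25 * 35 * 0.93
F = 813.8 N


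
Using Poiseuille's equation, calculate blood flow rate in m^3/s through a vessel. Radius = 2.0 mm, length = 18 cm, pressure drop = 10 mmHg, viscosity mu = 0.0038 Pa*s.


Q = pi*r^4*dP / (8*mu*L)
r = 0.002 m, L = 0.18 m
dP = 10 mmHg = 1333.22 Pa
Q = 1.2247e-05 m^3/s


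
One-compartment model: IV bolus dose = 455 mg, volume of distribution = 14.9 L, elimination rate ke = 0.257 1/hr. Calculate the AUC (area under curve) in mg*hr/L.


C0 = Dose/Vd = 455/14.9 = 30.5369 mg/L
AUC = C0/ke = 30.5369/0.257
AUC = 118.8 mg*hr/L


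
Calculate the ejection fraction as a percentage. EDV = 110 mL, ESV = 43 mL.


SV = EDV - ESV = 110 - 43 = 67 mL
EF = SV/EDV * 100 = 67/110 * 100
EF = 60.91%


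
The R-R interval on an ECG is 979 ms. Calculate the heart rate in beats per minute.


HR = 60 / RR_interval(s)
RR = 979 ms = 0.979 s
HR = 60 / 0.979 = 61.29 bpm


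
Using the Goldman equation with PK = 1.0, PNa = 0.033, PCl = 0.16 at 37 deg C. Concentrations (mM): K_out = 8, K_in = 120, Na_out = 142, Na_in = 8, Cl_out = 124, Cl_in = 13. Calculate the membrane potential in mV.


Vm = (RT/F)*ln((PK*Ko + PNa*Nao + PCl*Cli)/(PK*Ki + PNa*Nai + PCl*Clo))
Numer = 14.766, Denom = 140.104
Vm = -60.13 mV


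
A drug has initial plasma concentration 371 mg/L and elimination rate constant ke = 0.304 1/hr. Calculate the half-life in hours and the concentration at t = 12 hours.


t_half = ln(2) / ke = 0.693147 / 0.304 = 2.28 hr
C(t) = C0 * exp(-ke*t) = 371 * exp(-0.304*12)
C(12) = 9.662 mg/L


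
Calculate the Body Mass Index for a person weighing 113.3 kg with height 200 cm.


BMI = weight / height^2
height = 200 cm = 2 m
BMI = 113.3 / 2^2
BMI = 28.32 kg/m^2


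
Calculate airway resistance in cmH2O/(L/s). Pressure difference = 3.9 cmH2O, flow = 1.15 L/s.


R = dP / flow
R = 3.9 / 1.15
R = 3.391 cmH2O/(L/s)


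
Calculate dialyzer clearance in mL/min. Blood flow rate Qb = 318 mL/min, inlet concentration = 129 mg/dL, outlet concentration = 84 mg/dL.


K = Qb * (Cb_in - Cb_out) / Cb_in
K = 318 * (129 - 84) / 129
K = 110.9 mL/min


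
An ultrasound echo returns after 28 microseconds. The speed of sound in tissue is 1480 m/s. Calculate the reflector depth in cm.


depth = c * t / 2
t = 28 us = 2.8000e-05 s
depth = 1480 * 2.8000e-05 / 2
depth = 0.02072 m = 2.072 cm


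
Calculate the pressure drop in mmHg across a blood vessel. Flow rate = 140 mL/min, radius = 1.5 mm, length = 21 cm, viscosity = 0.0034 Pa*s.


dP = 8*mu*L*Q / (pi*r^4)
Q = 140 mL/min = 2.33333e-06 m^3/s
dP = 838.01 Pa = 838.01 / 133.322 mmHg = 6.286 mmHg


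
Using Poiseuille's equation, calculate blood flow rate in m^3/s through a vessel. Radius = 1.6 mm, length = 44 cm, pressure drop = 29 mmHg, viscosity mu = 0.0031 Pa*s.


Q = pi*r^4*dP / (8*mu*L)
r = 0.0016 m, L = 0.44 m
dP = 29 mmHg = 3866.338 Pa
Q = 7.2950e-06 m^3/s


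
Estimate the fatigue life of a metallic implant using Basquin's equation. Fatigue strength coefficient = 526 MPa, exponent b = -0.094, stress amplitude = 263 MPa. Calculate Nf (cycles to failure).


sigma_a = sigma_f' * (2Nf)^b
2Nf = (sigma_a/sigma_f')^(1/b)
2Nf = (263/526)^(1/-0.094)
2Nf = 1593.8475
Nf = 796.9


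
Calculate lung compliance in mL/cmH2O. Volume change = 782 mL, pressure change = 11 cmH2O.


C = dV / dP
C = 782 / 11
C = 71.09 mL/cmH2O


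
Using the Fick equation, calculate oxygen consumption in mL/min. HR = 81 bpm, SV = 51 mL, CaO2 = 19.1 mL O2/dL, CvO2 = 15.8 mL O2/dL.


CO = HR*SV = 81*51/1000 = 4.131 L/min
a-v O2 diff = 19.1 - 15.8 = 3.3 mL/dL
VO2 = CO * (CaO2-CvO2) * 10 dL/L
VO2 = 4.131 * 3.3 * 10
VO2 = 136.3 mL/min


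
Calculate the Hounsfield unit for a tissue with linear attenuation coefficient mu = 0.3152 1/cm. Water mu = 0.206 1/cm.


HU = ((mu_tissue - mu_water) / mu_water) * 1000
HU = ((0.3152 - 0.206) / 0.206) * 1000
HU = 530.1


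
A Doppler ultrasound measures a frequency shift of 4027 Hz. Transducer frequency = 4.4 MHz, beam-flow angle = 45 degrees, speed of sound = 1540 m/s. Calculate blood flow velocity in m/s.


v = fd * c / (2 * f0 * cos(theta))
v = 4027 * 1540 / (2 * 4.4000e+06 * cos(45))
v = 0.9966 m/s


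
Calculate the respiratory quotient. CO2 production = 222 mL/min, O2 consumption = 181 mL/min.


RQ = VCO2 / VO2
RQ = 222 / 181
RQ = 1.227


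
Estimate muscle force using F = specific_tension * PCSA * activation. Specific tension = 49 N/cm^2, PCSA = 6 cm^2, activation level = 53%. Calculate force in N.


F = sigma * PCSA * activation
F = 49 * 6 * 0.53
F = 155.8 N


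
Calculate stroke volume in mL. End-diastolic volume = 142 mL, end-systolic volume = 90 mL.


SV = EDV - ESV
SV = 142 - 90
SV = 52 mL


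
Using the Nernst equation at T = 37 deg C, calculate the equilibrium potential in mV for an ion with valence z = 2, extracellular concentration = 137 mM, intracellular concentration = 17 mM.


E = (RT/(zF)) * ln(C_out/C_in)
T = 37 + 273.15 = 310.15 K
E = (8.314 * 310.15 / (2 * 96485)) * ln(137/17)
E = 27.88 mV


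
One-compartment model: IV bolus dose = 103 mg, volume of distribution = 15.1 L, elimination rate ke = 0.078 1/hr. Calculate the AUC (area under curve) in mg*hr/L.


C0 = Dose/Vd = 103/15.1 = 6.82119 mg/L
AUC = C0/ke = 6.82119/0.078
AUC = 87.45 mg*hr/L


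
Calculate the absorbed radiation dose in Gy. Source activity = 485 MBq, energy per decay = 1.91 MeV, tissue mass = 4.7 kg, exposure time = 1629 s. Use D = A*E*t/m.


A = 485 MBq = 4.8500e+08 Bq
E = 1.91 MeV = 3.05982e-13 J
D = A*E*t/m = 4.8500e+08*3.05982e-13*1629/4.7
D = 0.05144 Gy


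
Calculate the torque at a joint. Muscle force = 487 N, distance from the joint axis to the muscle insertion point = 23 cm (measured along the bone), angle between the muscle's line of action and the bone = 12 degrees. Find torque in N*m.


Torque = F * d * sin(theta)   (moment arm = d*sin(theta))
d = 23 cm = 0.23 m
Torque = 487 * 0.23 * sin(12)
Torque = 23.29 N*m


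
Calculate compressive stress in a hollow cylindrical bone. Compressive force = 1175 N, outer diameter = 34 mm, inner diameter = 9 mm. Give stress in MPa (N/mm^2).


A = pi*(r_o^2 - r_i^2)
r_o = 17 mm, r_i = 4.5 mm
A = 844.303 mm^2
sigma = F/A = 1175 / 844.303
sigma = 1.392 MPa


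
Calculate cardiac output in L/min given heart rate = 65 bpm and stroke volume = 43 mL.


CO = HR * SV
CO = 65 * 43 / 1000
CO = 2.795 L/min


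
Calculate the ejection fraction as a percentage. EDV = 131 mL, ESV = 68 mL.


SV = EDV - ESV = 131 - 68 = 63 mL
EF = SV/EDV * 100 = 63/131 * 100
EF = 48.09%


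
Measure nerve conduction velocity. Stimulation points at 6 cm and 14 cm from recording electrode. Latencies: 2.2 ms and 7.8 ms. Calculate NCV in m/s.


Distance = (14 - 6) / 100 = 0.08 m
dt = (7.8 - 2.2) / 1000 = 0.0056 s
NCV = dist / dt = 14.29 m/s


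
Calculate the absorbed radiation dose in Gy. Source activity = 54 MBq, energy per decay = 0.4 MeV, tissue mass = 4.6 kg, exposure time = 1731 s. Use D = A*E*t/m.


A = 54 MBq = 5.4000e+07 Bq
E = 0.4 MeV = 6.408e-14 J
D = A*E*t/m = 5.4000e+07*6.408e-14*1731/4.6
D = 0.001302 Gy


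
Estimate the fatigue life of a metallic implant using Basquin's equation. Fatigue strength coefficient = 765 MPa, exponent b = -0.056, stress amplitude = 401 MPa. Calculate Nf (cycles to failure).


sigma_a = sigma_f' * (2Nf)^b
2Nf = (sigma_a/sigma_f')^(1/b)
2Nf = (401/765)^(1/-0.056)
2Nf = 102148.8
Nf = 5.107e+04


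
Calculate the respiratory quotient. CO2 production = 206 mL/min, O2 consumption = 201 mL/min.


RQ = VCO2 / VO2
RQ = 206 / 201
RQ = 1.025


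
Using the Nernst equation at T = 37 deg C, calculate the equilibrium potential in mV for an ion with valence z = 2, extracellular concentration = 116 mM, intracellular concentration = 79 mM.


E = (RT/(zF)) * ln(C_out/C_in)
T = 37 + 273.15 = 310.15 K
E = (8.314 * 310.15 / (2 * 96485)) * ln(116/79)
E = 5.133 mV


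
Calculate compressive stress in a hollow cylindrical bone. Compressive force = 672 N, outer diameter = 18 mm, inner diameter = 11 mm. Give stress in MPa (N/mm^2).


A = pi*(r_o^2 - r_i^2)
r_o = 9 mm, r_i = 5.5 mm
A = 159.436 mm^2
sigma = F/A = 672 / 159.436
sigma = 4.215 MPa


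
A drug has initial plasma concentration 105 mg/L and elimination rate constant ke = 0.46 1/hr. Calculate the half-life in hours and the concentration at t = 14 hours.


t_half = ln(2) / ke = 0.693147 / 0.46 = 1.507 hr
C(t) = C0 * exp(-ke*t) = 105 * exp(-0.46*14)
C(14) = 0.1676 mg/L


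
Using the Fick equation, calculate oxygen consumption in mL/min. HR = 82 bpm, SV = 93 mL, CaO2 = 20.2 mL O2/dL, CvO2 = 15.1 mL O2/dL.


CO = HR*SV = 82*93/1000 = 7.626 L/min
a-v O2 diff = 20.2 - 15.1 = 5.1 mL/dL
VO2 = CO * (CaO2-CvO2) * 10 dL/L
VO2 = 7.626 * 5.1 * 10
VO2 = 388.9 mL/min


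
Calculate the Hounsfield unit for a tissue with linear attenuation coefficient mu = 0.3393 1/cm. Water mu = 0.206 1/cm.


HU = ((mu_tissue - mu_water) / mu_water) * 1000
HU = ((0.3393 - 0.206) / 0.206) * 1000
HU = 647.1


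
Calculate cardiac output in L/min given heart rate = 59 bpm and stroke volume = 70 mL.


CO = HR * SV
CO = 59 * 70 / 1000
CO = 4.13 L/min


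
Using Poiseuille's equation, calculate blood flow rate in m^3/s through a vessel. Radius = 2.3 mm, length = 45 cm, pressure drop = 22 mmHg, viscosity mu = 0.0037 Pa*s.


Q = pi*r^4*dP / (8*mu*L)
r = 0.0023 m, L = 0.45 m
dP = 22 mmHg = 2933.084 Pa
Q = 1.9359e-05 m^3/s


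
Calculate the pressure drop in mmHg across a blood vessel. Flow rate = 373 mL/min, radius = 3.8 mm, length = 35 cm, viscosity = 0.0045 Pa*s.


dP = 8*mu*L*Q / (pi*r^4)
Q = 373 mL/min = 6.21667e-06 m^3/s
dP = 119.576 Pa = 119.576 / 133.322 mmHg = 0.8969 mmHg


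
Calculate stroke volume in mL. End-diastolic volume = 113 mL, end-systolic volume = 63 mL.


SV = EDV - ESV
SV = 113 - 63
SV = 50 mL


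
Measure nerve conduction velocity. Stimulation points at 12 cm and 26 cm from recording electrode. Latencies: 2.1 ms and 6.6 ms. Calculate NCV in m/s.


Distance = (26 - 12) / 100 = 0.14 m
dt = (6.6 - 2.1) / 1000 = 0.0045 s
NCV = dist / dt = 31.11 m/s


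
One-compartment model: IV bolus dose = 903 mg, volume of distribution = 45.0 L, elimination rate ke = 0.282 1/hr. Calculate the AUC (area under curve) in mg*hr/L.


C0 = Dose/Vd = 903/45.0 = 20.0667 mg/L
AUC = C0/ke = 20.0667/0.282
AUC = 71.16 mg*hr/L


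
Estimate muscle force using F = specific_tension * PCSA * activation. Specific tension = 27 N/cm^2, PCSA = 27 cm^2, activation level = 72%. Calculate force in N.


F = sigma * PCSA * activation
F = 27 * 27 * 0.72
F = 524.9 N


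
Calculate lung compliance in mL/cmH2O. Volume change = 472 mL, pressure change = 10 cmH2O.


C = dV / dP
C = 472 / 10
C = 47.2 mL/cmH2O


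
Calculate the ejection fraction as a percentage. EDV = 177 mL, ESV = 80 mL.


SV = EDV - ESV = 177 - 80 = 97 mL
EF = SV/EDV * 100 = 97/177 * 100
EF = 54.8%


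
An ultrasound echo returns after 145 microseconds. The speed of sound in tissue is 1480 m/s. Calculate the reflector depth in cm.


depth = c * t / 2
t = 145 us = 1.4500e-04 s
depth = 1480 * 1.4500e-04 / 2
depth = 0.1073 m = 10.73 cm


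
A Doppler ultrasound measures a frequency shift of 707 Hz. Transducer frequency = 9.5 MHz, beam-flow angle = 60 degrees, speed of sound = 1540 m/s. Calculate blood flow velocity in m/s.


v = fd * c / (2 * f0 * cos(theta))
v = 707 * 1540 / (2 * 9.5000e+06 * cos(60))
v = 0.1146 m/s


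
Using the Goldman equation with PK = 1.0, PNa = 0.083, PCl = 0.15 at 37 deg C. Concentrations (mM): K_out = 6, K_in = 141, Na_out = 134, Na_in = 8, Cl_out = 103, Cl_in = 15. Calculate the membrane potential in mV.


Vm = (RT/F)*ln((PK*Ko + PNa*Nao + PCl*Cli)/(PK*Ki + PNa*Nai + PCl*Clo))
Numer = 19.372, Denom = 157.114
Vm = -55.94 mV


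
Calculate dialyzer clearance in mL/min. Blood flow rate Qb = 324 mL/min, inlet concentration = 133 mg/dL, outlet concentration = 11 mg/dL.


K = Qb * (Cb_in - Cb_out) / Cb_in
K = 324 * (133 - 11) / 133
K = 297.2 mL/min


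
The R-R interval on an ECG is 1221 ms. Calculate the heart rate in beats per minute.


HR = 60 / RR_interval(s)
RR = 1221 ms = 1.221 s
HR = 60 / 1.221 = 49.14 bpm


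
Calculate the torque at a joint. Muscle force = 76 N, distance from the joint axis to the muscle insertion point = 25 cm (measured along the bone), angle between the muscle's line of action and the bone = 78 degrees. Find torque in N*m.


Torque = F * d * sin(theta)   (moment arm = d*sin(theta))
d = 25 cm = 0.25 m
Torque = 76 * 0.25 * sin(78)
Torque = 18.58 N*m


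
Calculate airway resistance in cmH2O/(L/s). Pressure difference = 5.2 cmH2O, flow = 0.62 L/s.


R = dP / flow
R = 5.2 / 0.62
R = 8.387 cmH2O/(L/s)


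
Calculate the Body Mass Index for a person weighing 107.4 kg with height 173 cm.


BMI = weight / height^2
height = 173 cm = 1.73 m
BMI = 107.4 / 1.73^2
BMI = 35.88 kg/m^2


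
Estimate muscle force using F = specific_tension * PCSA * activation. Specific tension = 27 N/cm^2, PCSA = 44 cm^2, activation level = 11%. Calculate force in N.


F = sigma * PCSA * activation
F = 27 * 44 * 0.11
F = 130.7 N


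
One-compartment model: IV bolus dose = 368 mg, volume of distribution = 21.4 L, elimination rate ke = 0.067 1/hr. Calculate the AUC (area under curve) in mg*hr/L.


C0 = Dose/Vd = 368/21.4 = 17.1963 mg/L
AUC = C0/ke = 17.1963/0.067
AUC = 256.7 mg*hr/L


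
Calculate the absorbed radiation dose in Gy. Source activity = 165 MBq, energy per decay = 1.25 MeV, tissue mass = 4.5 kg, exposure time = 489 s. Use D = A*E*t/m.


A = 165 MBq = 1.6500e+08 Bq
E = 1.25 MeV = 2.0025e-13 J
D = A*E*t/m = 1.6500e+08*2.0025e-13*489/4.5
D = 0.00359 Gy


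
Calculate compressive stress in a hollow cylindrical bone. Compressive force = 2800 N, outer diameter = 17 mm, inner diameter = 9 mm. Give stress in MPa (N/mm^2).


A = pi*(r_o^2 - r_i^2)
r_o = 8.5 mm, r_i = 4.5 mm
A = 163.363 mm^2
sigma = F/A = 2800 / 163.363
sigma = 17.14 MPa


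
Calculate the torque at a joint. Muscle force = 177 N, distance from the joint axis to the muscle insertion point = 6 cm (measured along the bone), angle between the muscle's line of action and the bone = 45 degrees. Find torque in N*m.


Torque = F * d * sin(theta)   (moment arm = d*sin(theta))
d = 6 cm = 0.06 m
Torque = 177 * 0.06 * sin(45)
Torque = 7.509 N*m


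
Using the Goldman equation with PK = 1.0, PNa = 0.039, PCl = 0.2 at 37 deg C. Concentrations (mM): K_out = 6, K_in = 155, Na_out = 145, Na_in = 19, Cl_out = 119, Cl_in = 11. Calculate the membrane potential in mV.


Vm = (RT/F)*ln((PK*Ko + PNa*Nao + PCl*Cli)/(PK*Ki + PNa*Nai + PCl*Clo))
Numer = 13.855, Denom = 179.541
Vm = -68.46 mV


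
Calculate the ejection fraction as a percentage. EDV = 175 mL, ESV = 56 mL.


SV = EDV - ESV = 175 - 56 = 119 mL
EF = SV/EDV * 100 = 119/175 * 100
EF = 68%


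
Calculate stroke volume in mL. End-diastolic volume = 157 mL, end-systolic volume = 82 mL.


SV = EDV - ESV
SV = 157 - 82
SV = 75 mL


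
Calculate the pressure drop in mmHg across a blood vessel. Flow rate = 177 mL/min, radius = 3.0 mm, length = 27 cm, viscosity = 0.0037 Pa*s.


dP = 8*mu*L*Q / (pi*r^4)
Q = 177 mL/min = 2.95e-06 m^3/s
dP = 92.6494 Pa = 92.6494 / 133.322 mmHg = 0.6949 mmHg


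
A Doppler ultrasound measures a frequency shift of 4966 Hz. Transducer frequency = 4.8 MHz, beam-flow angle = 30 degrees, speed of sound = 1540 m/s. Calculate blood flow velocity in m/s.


v = fd * c / (2 * f0 * cos(theta))
v = 4966 * 1540 / (2 * 4.8000e+06 * cos(30))
v = 0.9199 m/s


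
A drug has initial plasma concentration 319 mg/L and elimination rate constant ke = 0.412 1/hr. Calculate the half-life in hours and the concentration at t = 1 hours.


t_half = ln(2) / ke = 0.693147 / 0.412 = 1.682 hr
C(t) = C0 * exp(-ke*t) = 319 * exp(-0.412*1)
C(1) = 211.3 mg/L


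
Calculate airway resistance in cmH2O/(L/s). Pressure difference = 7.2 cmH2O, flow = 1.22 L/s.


R = dP / flow
R = 7.2 / 1.22
R = 5.902 cmH2O/(L/s)


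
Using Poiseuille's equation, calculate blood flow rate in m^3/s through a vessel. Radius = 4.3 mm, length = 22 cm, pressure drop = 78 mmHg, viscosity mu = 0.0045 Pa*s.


Q = pi*r^4*dP / (8*mu*L)
r = 0.0043 m, L = 0.22 m
dP = 78 mmHg = 10399.116 Pa
Q = 0.00141 m^3/s


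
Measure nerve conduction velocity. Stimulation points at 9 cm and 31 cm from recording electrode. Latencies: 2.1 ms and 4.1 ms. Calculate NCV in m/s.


Distance = (31 - 9) / 100 = 0.22 m
dt = (4.1 - 2.1) / 1000 = 0.002 s
NCV = dist / dt = 110 m/s


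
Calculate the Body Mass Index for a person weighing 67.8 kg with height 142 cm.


BMI = weight / height^2
height = 142 cm = 1.42 m
BMI = 67.8 / 1.42^2
BMI = 33.62 kg/m^2


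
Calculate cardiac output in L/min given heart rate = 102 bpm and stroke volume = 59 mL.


CO = HR * SV
CO = 102 * 59 / 1000
CO = 6.018 L/min


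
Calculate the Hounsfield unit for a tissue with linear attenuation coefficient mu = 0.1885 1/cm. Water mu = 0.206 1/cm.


HU = ((mu_tissue - mu_water) / mu_water) * 1000
HU = ((0.1885 - 0.206) / 0.206) * 1000
HU = -84.95


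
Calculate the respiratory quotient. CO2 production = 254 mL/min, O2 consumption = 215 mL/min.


RQ = VCO2 / VO2
RQ = 254 / 215
RQ = 1.181


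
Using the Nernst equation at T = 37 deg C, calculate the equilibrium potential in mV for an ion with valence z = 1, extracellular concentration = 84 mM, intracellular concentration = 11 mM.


E = (RT/(zF)) * ln(C_out/C_in)
T = 37 + 273.15 = 310.15 K
E = (8.314 * 310.15 / (1 * 96485)) * ln(84/11)
E = 54.33 mV


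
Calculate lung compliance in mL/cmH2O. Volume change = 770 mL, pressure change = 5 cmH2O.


C = dV / dP
C = 770 / 5
C = 154 mL/cmH2O


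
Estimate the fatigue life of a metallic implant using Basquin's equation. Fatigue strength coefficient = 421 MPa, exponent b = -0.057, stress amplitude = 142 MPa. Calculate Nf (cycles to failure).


sigma_a = sigma_f' * (2Nf)^b
2Nf = (sigma_a/sigma_f')^(1/b)
2Nf = (142/421)^(1/-0.057)
2Nf = 1.9080605e+08
Nf = 9.5403e+07


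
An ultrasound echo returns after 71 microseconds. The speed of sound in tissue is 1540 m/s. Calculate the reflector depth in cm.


depth = c * t / 2
t = 71 us = 7.1000e-05 s
depth = 1540 * 7.1000e-05 / 2
depth = 0.05467 m = 5.467 cm


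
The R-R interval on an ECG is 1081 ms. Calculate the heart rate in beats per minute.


HR = 60 / RR_interval(s)
RR = 1081 ms = 1.081 s
HR = 60 / 1.081 = 55.5 bpm


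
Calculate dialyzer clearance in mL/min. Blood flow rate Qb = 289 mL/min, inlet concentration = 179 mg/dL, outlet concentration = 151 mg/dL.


K = Qb * (Cb_in - Cb_out) / Cb_in
K = 289 * (179 - 151) / 179
K = 45.21 mL/min


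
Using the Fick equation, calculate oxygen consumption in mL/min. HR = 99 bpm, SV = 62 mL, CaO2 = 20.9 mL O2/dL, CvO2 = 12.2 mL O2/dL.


CO = HR*SV = 99*62/1000 = 6.138 L/min
a-v O2 diff = 20.9 - 12.2 = 8.7 mL/dL
VO2 = CO * (CaO2-CvO2) * 10 dL/L
VO2 = 6.138 * 8.7 * 10
VO2 = 534 mL/min


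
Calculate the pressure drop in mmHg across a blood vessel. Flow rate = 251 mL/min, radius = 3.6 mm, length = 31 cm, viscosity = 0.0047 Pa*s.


dP = 8*mu*L*Q / (pi*r^4)
Q = 251 mL/min = 4.18333e-06 m^3/s
dP = 92.4085 Pa = 92.4085 / 133.322 mmHg = 0.6931 mmHg


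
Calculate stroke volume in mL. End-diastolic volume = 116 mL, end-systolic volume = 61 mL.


SV = EDV - ESV
SV = 116 - 61
SV = 55 mL


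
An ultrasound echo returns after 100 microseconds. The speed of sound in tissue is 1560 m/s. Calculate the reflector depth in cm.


depth = c * t / 2
t = 100 us = 1.0000e-04 s
depth = 1560 * 1.0000e-04 / 2
depth = 0.078 m = 7.8 cm


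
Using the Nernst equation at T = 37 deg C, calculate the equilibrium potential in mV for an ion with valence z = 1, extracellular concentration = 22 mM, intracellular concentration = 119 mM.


E = (RT/(zF)) * ln(C_out/C_in)
T = 37 + 273.15 = 310.15 K
E = (8.314 * 310.15 / (1 * 96485)) * ln(22/119)
E = -45.11 mV


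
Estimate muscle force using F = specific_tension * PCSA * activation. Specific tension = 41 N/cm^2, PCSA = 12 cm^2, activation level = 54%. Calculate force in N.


F = sigma * PCSA * activation
F = 41 * 12 * 0.54
F = 265.7 N


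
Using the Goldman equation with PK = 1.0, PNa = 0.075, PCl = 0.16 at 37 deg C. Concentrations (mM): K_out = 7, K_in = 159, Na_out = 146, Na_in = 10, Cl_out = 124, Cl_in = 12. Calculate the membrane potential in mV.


Vm = (RT/F)*ln((PK*Ko + PNa*Nao + PCl*Cli)/(PK*Ki + PNa*Nai + PCl*Clo))
Numer = 19.87, Denom = 179.59
Vm = -58.83 mV


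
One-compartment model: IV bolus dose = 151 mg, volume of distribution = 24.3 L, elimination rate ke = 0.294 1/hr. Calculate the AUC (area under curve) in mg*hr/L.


C0 = Dose/Vd = 151/24.3 = 6.21399 mg/L
AUC = C0/ke = 6.21399/0.294
AUC = 21.14 mg*hr/L


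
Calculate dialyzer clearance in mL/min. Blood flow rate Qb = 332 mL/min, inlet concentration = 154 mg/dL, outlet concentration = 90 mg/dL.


K = Qb * (Cb_in - Cb_out) / Cb_in
K = 332 * (154 - 90) / 154
K = 138 mL/min


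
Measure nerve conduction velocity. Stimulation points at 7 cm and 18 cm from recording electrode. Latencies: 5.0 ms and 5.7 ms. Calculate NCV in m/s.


Distance = (18 - 7) / 100 = 0.11 m
dt = (5.7 - 5.0) / 1000 = 7.0000e-04 s
NCV = dist / dt = 157.1 m/s


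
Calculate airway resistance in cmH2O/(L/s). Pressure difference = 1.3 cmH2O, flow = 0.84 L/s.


R = dP / flow
R = 1.3 / 0.84
R = 1.548 cmH2O/(L/s)


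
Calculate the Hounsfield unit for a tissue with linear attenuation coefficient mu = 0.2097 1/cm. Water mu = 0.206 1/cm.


HU = ((mu_tissue - mu_water) / mu_water) * 1000
HU = ((0.2097 - 0.206) / 0.206) * 1000
HU = 17.96


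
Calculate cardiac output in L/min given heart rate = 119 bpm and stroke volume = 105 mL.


CO = HR * SV
CO = 119 * 105 / 1000
CO = 12.49 L/min


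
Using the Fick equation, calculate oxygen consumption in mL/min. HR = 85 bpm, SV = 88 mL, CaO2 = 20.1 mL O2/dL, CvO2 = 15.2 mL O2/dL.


CO = HR*SV = 85*88/1000 = 7.48 L/min
a-v O2 diff = 20.1 - 15.2 = 4.9 mL/dL
VO2 = CO * (CaO2-CvO2) * 10 dL/L
VO2 = 7.48 * 4.9 * 10
VO2 = 366.5 mL/min


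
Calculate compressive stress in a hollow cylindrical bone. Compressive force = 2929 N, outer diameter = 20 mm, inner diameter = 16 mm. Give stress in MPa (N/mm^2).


A = pi*(r_o^2 - r_i^2)
r_o = 10 mm, r_i = 8 mm
A = 113.097 mm^2
sigma = F/A = 2929 / 113.097
sigma = 25.9 MPa


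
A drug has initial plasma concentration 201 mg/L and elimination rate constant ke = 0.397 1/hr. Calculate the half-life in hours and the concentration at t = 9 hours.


t_half = ln(2) / ke = 0.693147 / 0.397 = 1.746 hr
C(t) = C0 * exp(-ke*t) = 201 * exp(-0.397*9)
C(9) = 5.642 mg/L


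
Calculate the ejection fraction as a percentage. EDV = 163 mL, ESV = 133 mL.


SV = EDV - ESV = 163 - 133 = 30 mL
EF = SV/EDV * 100 = 30/163 * 100
EF = 18.4%


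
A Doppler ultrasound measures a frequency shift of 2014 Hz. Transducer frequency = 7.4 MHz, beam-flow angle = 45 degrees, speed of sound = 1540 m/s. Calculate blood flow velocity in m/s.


v = fd * c / (2 * f0 * cos(theta))
v = 2014 * 1540 / (2 * 7.4000e+06 * cos(45))
v = 0.2964 m/s


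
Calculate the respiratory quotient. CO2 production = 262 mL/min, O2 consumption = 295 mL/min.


RQ = VCO2 / VO2
RQ = 262 / 295
RQ = 0.8881


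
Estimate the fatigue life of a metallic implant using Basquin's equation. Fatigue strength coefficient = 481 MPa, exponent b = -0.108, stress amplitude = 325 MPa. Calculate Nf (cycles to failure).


sigma_a = sigma_f' * (2Nf)^b
2Nf = (sigma_a/sigma_f')^(1/b)
2Nf = (325/481)^(1/-0.108)
2Nf = 37.713546
Nf = 18.86


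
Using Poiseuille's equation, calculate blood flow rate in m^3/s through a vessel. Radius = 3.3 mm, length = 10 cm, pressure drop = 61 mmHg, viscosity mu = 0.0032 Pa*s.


Q = pi*r^4*dP / (8*mu*L)
r = 0.0033 m, L = 0.1 m
dP = 61 mmHg = 8132.642 Pa
Q = 0.001184 m^3/s


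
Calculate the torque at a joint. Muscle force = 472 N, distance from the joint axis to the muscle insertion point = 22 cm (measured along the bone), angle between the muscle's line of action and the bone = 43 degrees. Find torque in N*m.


Torque = F * d * sin(theta)   (moment arm = d*sin(theta))
d = 22 cm = 0.22 m
Torque = 472 * 0.22 * sin(43)
Torque = 70.82 N*m


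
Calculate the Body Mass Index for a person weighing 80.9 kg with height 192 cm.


BMI = weight / height^2
height = 192 cm = 1.92 m
BMI = 80.9 / 1.92^2
BMI = 21.95 kg/m^2


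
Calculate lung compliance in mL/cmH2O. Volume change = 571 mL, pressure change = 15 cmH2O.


C = dV / dP
C = 571 / 15
C = 38.07 mL/cmH2O


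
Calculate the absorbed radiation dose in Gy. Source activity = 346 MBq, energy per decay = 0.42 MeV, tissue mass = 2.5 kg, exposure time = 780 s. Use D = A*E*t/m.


A = 346 MBq = 3.4600e+08 Bq
E = 0.42 MeV = 6.7284e-14 J
D = A*E*t/m = 3.4600e+08*6.7284e-14*780/2.5
D = 0.007263 Gy


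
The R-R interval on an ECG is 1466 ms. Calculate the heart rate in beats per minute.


HR = 60 / RR_interval(s)
RR = 1466 ms = 1.466 s
HR = 60 / 1.466 = 40.93 bpm


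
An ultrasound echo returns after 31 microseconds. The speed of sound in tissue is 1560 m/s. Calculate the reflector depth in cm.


depth = c * t / 2
t = 31 us = 3.1000e-05 s
depth = 1560 * 3.1000e-05 / 2
depth = 0.02418 m = 2.418 cm


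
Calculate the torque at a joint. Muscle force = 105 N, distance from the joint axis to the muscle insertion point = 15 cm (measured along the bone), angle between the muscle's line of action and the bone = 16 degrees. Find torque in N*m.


Torque = F * d * sin(theta)   (moment arm = d*sin(theta))
d = 15 cm = 0.15 m
Torque = 105 * 0.15 * sin(16)
Torque = 4.341 N*m


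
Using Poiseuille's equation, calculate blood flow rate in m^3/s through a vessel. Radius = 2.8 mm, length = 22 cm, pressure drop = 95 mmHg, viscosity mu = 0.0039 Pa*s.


Q = pi*r^4*dP / (8*mu*L)
r = 0.0028 m, L = 0.22 m
dP = 95 mmHg = 12665.59 Pa
Q = 3.5631e-04 m^3/s


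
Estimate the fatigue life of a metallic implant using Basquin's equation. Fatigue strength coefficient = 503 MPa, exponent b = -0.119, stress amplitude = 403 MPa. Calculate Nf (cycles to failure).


sigma_a = sigma_f' * (2Nf)^b
2Nf = (sigma_a/sigma_f')^(1/b)
2Nf = (403/503)^(1/-0.119)
2Nf = 6.440688
Nf = 3.22


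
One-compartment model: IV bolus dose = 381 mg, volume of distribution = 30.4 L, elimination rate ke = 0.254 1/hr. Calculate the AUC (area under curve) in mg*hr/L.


C0 = Dose/Vd = 381/30.4 = 12.5329 mg/L
AUC = C0/ke = 12.5329/0.254
AUC = 49.34 mg*hr/L


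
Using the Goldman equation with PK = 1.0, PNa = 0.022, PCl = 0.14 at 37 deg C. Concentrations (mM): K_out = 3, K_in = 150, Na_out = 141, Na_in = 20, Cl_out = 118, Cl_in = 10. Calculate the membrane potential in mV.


Vm = (RT/F)*ln((PK*Ko + PNa*Nao + PCl*Cli)/(PK*Ki + PNa*Nai + PCl*Clo))
Numer = 7.502, Denom = 166.96
Vm = -82.92 mV


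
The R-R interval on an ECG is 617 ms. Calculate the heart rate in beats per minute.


HR = 60 / RR_interval(s)
RR = 617 ms = 0.617 s
HR = 60 / 0.617 = 97.24 bpm


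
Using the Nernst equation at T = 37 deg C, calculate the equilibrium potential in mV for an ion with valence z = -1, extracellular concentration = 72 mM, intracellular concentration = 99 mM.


E = (RT/(zF)) * ln(C_out/C_in)
T = 37 + 273.15 = 310.15 K
E = (8.314 * 310.15 / (-1 * 96485)) * ln(72/99)
E = 8.511 mV


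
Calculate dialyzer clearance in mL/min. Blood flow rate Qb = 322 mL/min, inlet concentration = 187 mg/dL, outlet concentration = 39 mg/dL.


K = Qb * (Cb_in - Cb_out) / Cb_in
K = 322 * (187 - 39) / 187
K = 254.8 mL/min


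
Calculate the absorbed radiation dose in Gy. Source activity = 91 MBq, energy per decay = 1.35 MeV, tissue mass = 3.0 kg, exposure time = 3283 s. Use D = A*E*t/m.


A = 91 MBq = 9.1000e+07 Bq
E = 1.35 MeV = 2.1627e-13 J
D = A*E*t/m = 9.1000e+07*2.1627e-13*3283/3.0
D = 0.02154 Gy


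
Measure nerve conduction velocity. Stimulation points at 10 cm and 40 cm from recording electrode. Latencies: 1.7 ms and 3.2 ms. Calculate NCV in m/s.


Distance = (40 - 10) / 100 = 0.3 m
dt = (3.2 - 1.7) / 1000 = 0.0015 s
NCV = dist / dt = 200 m/s


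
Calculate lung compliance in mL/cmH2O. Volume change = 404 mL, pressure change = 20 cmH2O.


C = dV / dP
C = 404 / 20
C = 20.2 mL/cmH2O


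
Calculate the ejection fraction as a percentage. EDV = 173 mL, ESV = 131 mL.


SV = EDV - ESV = 173 - 131 = 42 mL
EF = SV/EDV * 100 = 42/173 * 100
EF = 24.28%


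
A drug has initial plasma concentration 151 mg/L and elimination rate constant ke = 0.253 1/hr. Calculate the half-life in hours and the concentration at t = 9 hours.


t_half = ln(2) / ke = 0.693147 / 0.253 = 2.74 hr
C(t) = C0 * exp(-ke*t) = 151 * exp(-0.253*9)
C(9) = 15.49 mg/L


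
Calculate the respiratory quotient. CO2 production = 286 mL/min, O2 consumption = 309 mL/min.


RQ = VCO2 / VO2
RQ = 286 / 309
RQ = 0.9256


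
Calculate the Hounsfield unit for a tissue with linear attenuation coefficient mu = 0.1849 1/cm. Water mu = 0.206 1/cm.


HU = ((mu_tissue - mu_water) / mu_water) * 1000
HU = ((0.1849 - 0.206) / 0.206) * 1000
HU = -102.4


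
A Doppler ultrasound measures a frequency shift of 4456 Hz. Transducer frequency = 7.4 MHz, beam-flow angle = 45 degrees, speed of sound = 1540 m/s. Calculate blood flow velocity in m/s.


v = fd * c / (2 * f0 * cos(theta))
v = 4456 * 1540 / (2 * 7.4000e+06 * cos(45))
v = 0.6557 m/s
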